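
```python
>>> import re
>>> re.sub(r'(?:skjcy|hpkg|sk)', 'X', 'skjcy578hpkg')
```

'X578X'

Alternation tries branches left to right and keeps the first one that lets the overall match succeed at that position.
`sub` substitutes 'X' at each match site.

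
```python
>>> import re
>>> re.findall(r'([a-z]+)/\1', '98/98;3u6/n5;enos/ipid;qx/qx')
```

A backreference is literal: `\1` must see the identical characters the first group matched.
Walking the string: at [23:28] match 'qx/qx', group 1 = 'qx'.
One capturing group, so `findall` returns just the captured substring from the one match — 1 in all.

['qx']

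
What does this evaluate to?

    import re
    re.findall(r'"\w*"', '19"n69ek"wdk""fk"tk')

['"n69ek"', '""']

Scanning left to right: at [2:9] → '"n69ek"'; at [12:14] → '""'.
Since nothing is captured, `findall` lists the 2 matched substrings directly.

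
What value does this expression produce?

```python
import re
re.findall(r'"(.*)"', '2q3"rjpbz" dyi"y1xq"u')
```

['rjpbz" dyi"y1xq']

Scanning left to right: at [3:20] match '"rjpbz" dyi"y1xq"', group 1 = 'rjpbz" dyi"y1xq'.
Because there's exactly one group, `findall` drops the full match and keeps group 1 from the one hit.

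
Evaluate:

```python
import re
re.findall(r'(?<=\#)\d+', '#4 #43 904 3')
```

['4', '43']

The lookaround is zero-width — it requires the adjacent text to match without consuming it, so the asserted text isn't part of the match.
Scanning left to right: at [1:2] → '4'; at [4:6] → '43'.
Since nothing is captured, `findall` lists the 2 matched substrings directly.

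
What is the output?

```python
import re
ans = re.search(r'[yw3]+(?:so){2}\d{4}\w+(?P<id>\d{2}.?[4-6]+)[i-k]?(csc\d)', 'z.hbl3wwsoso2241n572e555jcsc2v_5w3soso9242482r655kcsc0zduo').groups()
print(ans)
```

('655', 'csc0')

Pattern: one or more of one of [yw3]; then the literal 'so' repeated 2 times, then exactly 4 of a digit, then one or more of a word character; then exactly 2 of a digit, then optionally any character, then one or more of a character in [4-6] (captured as 'id'); then optionally a character in [i-k]; then the literal 'csc', then a digit (captured).
Unlike `match`, `search` isn't anchored — it looks for the pattern anywhere in the string.
The match spans [5:54] → '3wwsoso2241n572e555jcsc2v_5w3soso9242482r655kcsc0'.
Captured: group 1 = '655', group 2 = 'csc0'.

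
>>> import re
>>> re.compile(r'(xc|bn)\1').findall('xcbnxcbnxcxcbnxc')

['xc']

`\1` has to match the exact text group 1 already captured.
Because there's exactly one group, `findall` drops the full match and keeps group 1 from the one hit.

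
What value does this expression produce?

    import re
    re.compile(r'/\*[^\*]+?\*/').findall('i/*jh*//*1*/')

['/*jh*/', '/*1*/']

Walking the string: at [1:7] → '/*jh*/'; at [7:12] → '/*1*/'.
With no groups in the pattern, `findall` gives back each whole match — 2 here.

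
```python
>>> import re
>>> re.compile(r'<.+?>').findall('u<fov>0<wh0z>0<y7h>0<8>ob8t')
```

Matches: at [1:6] → '<fov>'; at [7:13] → '<wh0z>'; at [14:19] → '<y7h>'; at [20:23] → '<8>'.
`findall` yields the raw match text (4 of them) because the pattern has no groups.

['<fov>', '<wh0z>', '<y7h>', '<8>']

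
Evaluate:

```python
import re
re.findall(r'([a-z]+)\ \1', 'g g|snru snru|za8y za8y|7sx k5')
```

['g', 'snru']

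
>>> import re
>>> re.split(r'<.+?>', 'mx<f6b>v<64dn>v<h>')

Matches to split on: at [2:7] → '<f6b>'; at [8:14] → '<64dn>'; at [15:18] → '<h>'.
Splitting on the pattern gives 4 pieces.

['mx', 'v', 'v', '']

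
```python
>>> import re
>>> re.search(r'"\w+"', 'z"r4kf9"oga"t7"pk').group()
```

The match spans [1:8] → '"r4kf9"'.

'"r4kf9"'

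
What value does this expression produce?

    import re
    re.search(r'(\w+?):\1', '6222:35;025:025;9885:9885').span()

(8, 15)

A backreference is literal: `\1` must see the identical characters the first group matched.
`re.search` tries every starting position until one works.
The match spans [8:15] → '025:025'.
Captured: group 1 = '025'.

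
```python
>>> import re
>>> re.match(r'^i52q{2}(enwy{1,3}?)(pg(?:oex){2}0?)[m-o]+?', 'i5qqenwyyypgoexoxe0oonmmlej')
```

With `match`, the pattern is implicitly anchored at the beginning.
Here position 0 doesn't satisfy it, so the call returns None.

None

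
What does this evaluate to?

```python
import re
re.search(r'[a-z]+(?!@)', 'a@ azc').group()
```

'azc'

The negative lookaround is zero-width — it rules out positions where the adjacent text would match, without consuming anything.
The match spans [3:6] → 'azc'.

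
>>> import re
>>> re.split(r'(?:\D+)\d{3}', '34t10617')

['34', '17']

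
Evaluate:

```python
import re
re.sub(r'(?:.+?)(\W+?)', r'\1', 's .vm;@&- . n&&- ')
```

' ;&  &- '

This matches one or more of any character (lazy) (non-capturing group); then one or more of a non-word character (lazy) (captured).
The replacement refers to a captured group, so each match is rewritten using its own captured text.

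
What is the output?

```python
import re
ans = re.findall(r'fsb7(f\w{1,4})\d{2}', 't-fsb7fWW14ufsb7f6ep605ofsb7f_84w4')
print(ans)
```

['fWW', 'f6ep6', 'f_']

Pattern: the literal 'fs', then the literal 'b7'; then a literal 'f', then 1 to 4 of a word character (captured); then exactly 2 of a digit.
Walking the string: at [2:11] match 'fsb7fWW14', group 1 = 'fWW'; at [12:23] match 'fsb7f6ep605', group 1 = 'f6ep6'; at [24:32] match 'fsb7f_84', group 1 = 'f_'.
`findall` collects group 1 from each match (3 total).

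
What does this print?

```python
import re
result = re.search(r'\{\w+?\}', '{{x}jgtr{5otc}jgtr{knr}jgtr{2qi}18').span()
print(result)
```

(1, 4)

The match spans [1:4] → '{x}'.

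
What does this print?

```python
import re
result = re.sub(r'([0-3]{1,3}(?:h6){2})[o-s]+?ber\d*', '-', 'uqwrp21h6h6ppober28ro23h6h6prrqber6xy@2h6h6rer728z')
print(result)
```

uqwrp-ro-xy@2h6h6rer728z

This matches 1 to 3 of a character in [0-3], then the literal 'h6' repeated 2 times (captured); then one or more of a character in [o-s] (lazy), then the literal 'ber', then zero or more of a digit.
Each match is replaced by '-'.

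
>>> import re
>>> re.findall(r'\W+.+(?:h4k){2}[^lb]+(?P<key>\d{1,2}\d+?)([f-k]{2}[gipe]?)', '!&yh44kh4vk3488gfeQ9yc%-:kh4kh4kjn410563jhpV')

Pattern: one or more of a non-word character, then one or more of any character, then the literal 'h4k' repeated 2 times; then one or more of any character except [lb]; then 1 to 2 of a digit, then one or more of a digit (lazy) (captured as 'key'); then exactly 2 of a character in [f-k], then optionally one of [gipe] (captured).
Scanning left to right: at [0:43] match '!&yh44kh4vk3488gfeQ9yc%-:kh4kh4kjn410563jhp', groups = ('63', 'jhp').
`findall` packs the 2 group values into a tuple for every match.

[('63', 'jhp')]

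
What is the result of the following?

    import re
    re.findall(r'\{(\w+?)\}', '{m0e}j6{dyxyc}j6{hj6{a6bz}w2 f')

['m0e', 'dyxyc', 'a6bz']

Because there's exactly one group, `findall` drops the full match and keeps group 1 from each hit.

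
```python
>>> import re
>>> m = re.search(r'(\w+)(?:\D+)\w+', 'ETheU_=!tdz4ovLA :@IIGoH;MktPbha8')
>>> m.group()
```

'ETheU_=!tdz4ovLA'

The pattern matches one or more of a word character (captured); then one or more of a non-digit (non-capturing group); then one or more of a word character.
The match spans [0:16] → 'ETheU_=!tdz4ovLA'.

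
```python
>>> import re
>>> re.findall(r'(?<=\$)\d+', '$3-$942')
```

['3', '942']

Because the assertion is zero-width, the text it checks is not consumed and won't appear in the result.
Matches: at [1:2] → '3'; at [4:7] → '942'.
With no groups in the pattern, `findall` gives back each whole match — 2 here.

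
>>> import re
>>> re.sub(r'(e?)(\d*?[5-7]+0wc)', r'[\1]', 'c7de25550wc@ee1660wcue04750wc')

'c7d[e]@e[e]u[e]'

The pattern matches optionally a literal 'e' (captured); then zero or more of a digit (lazy), then one or more of a character in [5-7], then the literal '0wc' (captured).
`\1` in the replacement pulls in group 1's text for each match.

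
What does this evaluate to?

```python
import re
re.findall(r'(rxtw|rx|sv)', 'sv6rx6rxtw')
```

The regex engine tests alternatives in the order written; an earlier branch that matches wins even if a later one would match more.
Walking the string: at [0:2] match 'sv', group 1 = 'sv'; at [3:5] match 'rx', group 1 = 'rx'; at [6:10] match 'rxtw', group 1 = 'rxtw'.
One capturing group, so `findall` returns just the captured substring from each match — 3 in all.

['sv', 'rx', 'rxtw']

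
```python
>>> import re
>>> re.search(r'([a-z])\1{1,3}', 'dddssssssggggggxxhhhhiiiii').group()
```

'ddd'

`\1` has to match the exact text group 1 already captured.
The match spans [0:3] → 'ddd'.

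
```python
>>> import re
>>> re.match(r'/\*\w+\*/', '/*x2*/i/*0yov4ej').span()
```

`match` is anchored at position 0; if the pattern doesn't fit there, it returns None.
The match spans [0:6] → '/*x2*/'.

(0, 6)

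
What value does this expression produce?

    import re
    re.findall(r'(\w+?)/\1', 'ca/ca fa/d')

`\1` has to match the exact text group 1 already captured.
Walking the string: at [0:5] match 'ca/ca', group 1 = 'ca'.
`findall` collects group 1 from the one match (1 total).

['ca']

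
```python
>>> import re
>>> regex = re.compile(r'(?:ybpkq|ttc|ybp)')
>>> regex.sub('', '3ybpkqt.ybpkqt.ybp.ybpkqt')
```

The regex engine tests alternatives in the order written; an earlier branch that matches wins even if a later one would match more.
Matches: at [1:6] → 'ybpkq'; at [8:13] → 'ybpkq'; at [15:18] → 'ybp'; at [19:24] → 'ybpkq'.
Each match is replaced by ''.

'3t.t..t'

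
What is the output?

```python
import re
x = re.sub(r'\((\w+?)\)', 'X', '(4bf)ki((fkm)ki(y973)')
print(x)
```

Xki(XkiX

Every occurrence is swapped for 'X'.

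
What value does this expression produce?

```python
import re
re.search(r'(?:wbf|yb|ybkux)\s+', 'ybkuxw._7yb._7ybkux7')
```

Here no position works, so the call returns None.

None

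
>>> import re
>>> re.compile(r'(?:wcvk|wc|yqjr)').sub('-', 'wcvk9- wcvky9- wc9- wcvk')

`|` is ordered: at each position the engine commits to the first alternative that works.
Every occurrence is swapped for '-'.

'-9- -y9- -9- -'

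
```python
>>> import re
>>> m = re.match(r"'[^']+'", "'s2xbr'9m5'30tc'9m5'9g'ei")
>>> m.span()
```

(0, 7)

`re.match` won't scan ahead — the pattern has to work from the very first character.
The match spans [0:7] → "'s2xbr'".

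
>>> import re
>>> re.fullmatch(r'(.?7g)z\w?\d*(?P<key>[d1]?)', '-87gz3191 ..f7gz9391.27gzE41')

None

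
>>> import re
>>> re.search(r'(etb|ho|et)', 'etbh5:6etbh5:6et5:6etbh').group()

'etb'

Alternation tries branches left to right and keeps the first one that lets the overall match succeed at that position.
The match spans [0:3] → 'etb'.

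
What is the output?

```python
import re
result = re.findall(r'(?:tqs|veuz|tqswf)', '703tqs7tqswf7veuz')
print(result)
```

['tqs', 'tqs', 'veuz']

`|` is ordered: at each position the engine commits to the first alternative that works.
With no groups in the pattern, `findall` gives back each whole match — 3 here.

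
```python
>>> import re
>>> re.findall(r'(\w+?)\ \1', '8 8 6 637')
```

A backreference is literal: `\1` must see the identical characters the first group matched.
With a single group, `findall` returns only what that group captured — 2 items.

['8', '6']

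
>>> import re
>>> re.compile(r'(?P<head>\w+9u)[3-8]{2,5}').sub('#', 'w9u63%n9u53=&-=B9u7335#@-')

'#%#=&-=##@-'

Pattern: one or more of a word character, then the literal '9u' (captured as 'head'); then 2 to 5 of a character in [3-8].
Matches: at [0:5] → 'w9u63'; at [6:11] → 'n9u53'; at [15:22] → 'B9u7335'.
`sub` substitutes '#' at each match site.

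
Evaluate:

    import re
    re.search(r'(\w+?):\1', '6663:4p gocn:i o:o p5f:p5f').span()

(15, 18)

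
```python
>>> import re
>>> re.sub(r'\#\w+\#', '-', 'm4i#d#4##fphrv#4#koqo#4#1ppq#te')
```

'm4i-4#-4-4-te'

`sub` substitutes '-' at each match site.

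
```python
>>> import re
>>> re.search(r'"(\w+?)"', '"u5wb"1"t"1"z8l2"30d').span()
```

Unlike `match`, `search` isn't anchored — it looks for the pattern anywhere in the string.
The match spans [0:6] → '"u5wb"'.
Captured: group 1 = 'u5wb'.

(0, 6)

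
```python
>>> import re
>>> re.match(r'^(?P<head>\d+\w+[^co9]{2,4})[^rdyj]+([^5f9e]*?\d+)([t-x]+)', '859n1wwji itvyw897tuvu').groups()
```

The match spans [0:22] → '859n1wwji itvyw897tuvu'.
Captured: group 1 = '859n1wwji it', group 2 = 'yw897', group 3 = 'tuvu'.

('859n1wwji it', 'yw897', 'tuvu')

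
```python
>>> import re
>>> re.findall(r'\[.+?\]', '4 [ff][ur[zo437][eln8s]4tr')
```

Lazy quantifiers expand one character at a time until the remainder of the pattern can match.
Matches: at [2:6] → '[ff]'; at [6:16] → '[ur[zo437]'; at [16:23] → '[eln8s]'.
Since nothing is captured, `findall` lists the 3 matched substrings directly.

['[ff]', '[ur[zo437]', '[eln8s]']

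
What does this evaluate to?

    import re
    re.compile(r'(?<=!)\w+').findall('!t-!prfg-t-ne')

['t', 'prfg']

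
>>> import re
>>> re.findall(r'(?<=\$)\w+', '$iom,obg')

The lookaround is zero-width — it requires the adjacent text to match without consuming it, so the asserted text isn't part of the match.
Walking the string: at [1:4] → 'iom'.
`findall` yields the raw match text (1 of them) because the pattern has no groups.

['iom']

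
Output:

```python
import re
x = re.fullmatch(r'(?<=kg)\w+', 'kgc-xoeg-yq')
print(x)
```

None

The `(?=…)`/`(?<=…)` assertion just peeks at neighbouring text; it doesn't advance the match position.
`fullmatch` succeeds only if the pattern covers the string from start to end.
Here the string isn't matched end-to-end, so the call returns None.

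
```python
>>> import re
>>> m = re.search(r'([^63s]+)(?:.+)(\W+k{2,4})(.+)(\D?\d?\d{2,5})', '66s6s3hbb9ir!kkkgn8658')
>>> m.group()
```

'hbb9ir!kkkgn8658'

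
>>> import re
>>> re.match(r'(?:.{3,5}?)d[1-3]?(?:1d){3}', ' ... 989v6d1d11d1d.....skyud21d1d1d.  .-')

None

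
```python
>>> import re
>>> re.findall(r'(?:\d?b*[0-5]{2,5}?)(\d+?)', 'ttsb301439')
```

['1', '9']

Lazy quantifiers expand one character at a time until the remainder of the pattern can match.
With a single group, `findall` returns only what that group captured — 2 items.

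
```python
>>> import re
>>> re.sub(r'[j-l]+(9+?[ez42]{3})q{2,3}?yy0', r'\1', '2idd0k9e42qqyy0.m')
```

Pattern: one or more of a character in [j-l]; then one or more of a literal '9' (lazy), then exactly 3 of one of [ez42] (captured); then 2 to 3 of the literal 'q' (lazy), then the literal 'yy0'.
Matches: at [5:15] → 'k9e42qqyy0'.
The replacement refers to a captured group, so each match is rewritten using its own captured text.

'2idd09e42.m'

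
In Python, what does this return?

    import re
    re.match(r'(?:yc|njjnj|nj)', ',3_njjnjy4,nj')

`re.match` won't scan ahead — the pattern has to work from the very first character.
Here the pattern fails at index 0, so the call returns None.

None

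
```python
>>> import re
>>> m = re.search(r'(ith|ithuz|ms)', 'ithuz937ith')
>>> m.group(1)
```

The match spans [0:3] → 'ith'.
Captured: group 1 = 'ith'.

'ith'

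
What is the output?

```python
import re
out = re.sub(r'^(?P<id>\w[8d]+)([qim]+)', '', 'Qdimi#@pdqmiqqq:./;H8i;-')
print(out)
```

#@pdqmiqqq:./;H8i;-

Pattern: anchored at the start of the string; then a word character, then one or more of one of [8d] (captured as 'id'); then one or more of one of [qim] (captured).
Each match is replaced by ''.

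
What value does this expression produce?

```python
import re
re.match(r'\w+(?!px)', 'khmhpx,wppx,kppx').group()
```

'khmhpx'

The negative lookahead/lookbehind blocks any match where the forbidden context is present.
With `match`, the pattern is implicitly anchored at the beginning.
The match spans [0:6] → 'khmhpx'.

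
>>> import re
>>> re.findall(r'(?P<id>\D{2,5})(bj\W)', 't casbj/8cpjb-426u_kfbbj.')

[('t cas', 'bj/'), ('u_kfb', 'bj.')]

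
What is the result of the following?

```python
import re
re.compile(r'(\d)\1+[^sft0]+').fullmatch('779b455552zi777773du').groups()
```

('7',)

The match spans [0:20] → '779b455552zi777773du'.
Captured: group 1 = '7'.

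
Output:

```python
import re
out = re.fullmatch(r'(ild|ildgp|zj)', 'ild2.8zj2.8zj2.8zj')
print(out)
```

None

`re.fullmatch` is like wrapping the pattern in `^…$` (in single-line mode).
Here the pattern can't cover the whole string, so the call returns None.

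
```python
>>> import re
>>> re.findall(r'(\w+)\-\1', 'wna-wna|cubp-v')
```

['wna']

After group 1 captures some text, `\1` only succeeds where that same text appears again.
Matches: at [0:7] match 'wna-wna', group 1 = 'wna'.
`findall` collects group 1 from the one match (1 total).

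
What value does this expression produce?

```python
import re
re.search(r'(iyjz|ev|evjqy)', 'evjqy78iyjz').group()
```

'ev'

The regex engine tests alternatives in the order written; an earlier branch that matches wins even if a later one would match more.
`re.search` tries every starting position until one works.
The match spans [0:2] → 'ev'.
Captured: group 1 = 'ev'.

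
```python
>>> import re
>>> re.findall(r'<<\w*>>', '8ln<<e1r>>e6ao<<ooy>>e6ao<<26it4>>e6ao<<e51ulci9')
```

`findall` yields the raw match text (3 of them) because the pattern has no groups.

['<<e1r>>', '<<ooy>>', '<<26it4>>']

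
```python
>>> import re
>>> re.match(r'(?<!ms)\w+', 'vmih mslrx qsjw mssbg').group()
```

'vmih'

`(?!…)`/`(?<!…)` only lets a position through if the neighbouring text does NOT match; no characters are consumed.
`re.match` won't scan ahead — the pattern has to work from the very first character.
The match spans [0:4] → 'vmih'.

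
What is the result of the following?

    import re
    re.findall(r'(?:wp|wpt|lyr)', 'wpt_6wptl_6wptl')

['wp', 'wp', 'wp']

Alternation tries branches left to right and keeps the first one that lets the overall match succeed at that position.
`findall` yields the raw match text (3 of them) because the pattern has no groups.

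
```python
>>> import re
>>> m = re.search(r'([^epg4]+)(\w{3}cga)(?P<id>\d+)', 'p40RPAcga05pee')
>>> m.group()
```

The pattern matches one or more of any character except [epg4] (captured); then exactly 3 of a word character, then the literal 'cga' (captured); then one or more of a digit (captured as 'id').
`re.search` scans for the first position where the pattern succeeds.
The match spans [2:11] → '0RPAcga05'.
Captured: group 1 = '0', group 2 = 'RPAcga', group 3 = '05'.

'0RPAcga05'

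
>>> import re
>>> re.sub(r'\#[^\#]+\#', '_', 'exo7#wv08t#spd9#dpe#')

Matches: at [4:11] → '#wv08t#'; at [15:20] → '#dpe#'.
`sub` substitutes '_' at each match site.

'exo7_spd9_'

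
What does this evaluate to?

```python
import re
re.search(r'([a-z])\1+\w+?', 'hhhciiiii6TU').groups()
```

('h',)

`\1` is not a pattern — it's the concrete string captured by group 1, re-applied verbatim.
`search` walks the string left to right and returns the first match it finds.
The match spans [0:4] → 'hhhc'.
Captured: group 1 = 'h'.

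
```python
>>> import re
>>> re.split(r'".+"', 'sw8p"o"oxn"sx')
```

['sw8p', 'sx']

Matches to split on: at [4:11] → '"o"oxn"'.
Each match becomes a cut point; 2 segments remain.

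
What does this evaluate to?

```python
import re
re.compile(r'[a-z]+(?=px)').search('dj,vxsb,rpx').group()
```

'r'

Because the assertion is zero-width, the text it checks is not consumed and won't appear in the result.
`search` walks the string left to right and returns the first match it finds.
The match spans [8:9] → 'r'.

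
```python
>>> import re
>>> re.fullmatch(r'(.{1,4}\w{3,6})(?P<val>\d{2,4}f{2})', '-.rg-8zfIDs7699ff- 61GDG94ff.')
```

`re.fullmatch` requires the pattern to consume the entire string.
Here the string isn't matched end-to-end, so the call returns None.

None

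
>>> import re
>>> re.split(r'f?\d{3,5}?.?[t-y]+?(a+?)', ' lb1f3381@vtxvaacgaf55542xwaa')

[' lb1', 'a', 'acga', 'a', 'a']

A `+?`/`*?`/`{m,n}?` starts at its minimum and grows only as far as needed for what follows to match.
The group in the pattern means `split` returns the separators' captures alongside the pieces.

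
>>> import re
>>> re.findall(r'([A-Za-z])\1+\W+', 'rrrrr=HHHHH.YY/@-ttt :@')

['r', 'H', 'Y', 't']

A backreference is literal: `\1` must see the identical characters the first group matched.
Scanning left to right: at [0:6] match 'rrrrr=', group 1 = 'r'; at [6:12] match 'HHHHH.', group 1 = 'H'; at [12:17] match 'YY/@-', group 1 = 'Y'; at [17:23] match 'ttt :@', group 1 = 't'.
Because there's exactly one group, `findall` drops the full match and keeps group 1 from each hit.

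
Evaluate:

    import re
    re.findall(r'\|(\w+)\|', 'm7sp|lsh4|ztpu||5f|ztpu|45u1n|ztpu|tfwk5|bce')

Matches: at [4:10] match '|lsh4|', group 1 = 'lsh4'; at [15:19] match '|5f|', group 1 = '5f'; at [23:30] match '|45u1n|', group 1 = '45u1n'; at [34:41] match '|tfwk5|', group 1 = 'tfwk5'.
With a single group, `findall` returns only what that group captured — 4 items.

['lsh4', '5f', '45u1n', 'tfwk5']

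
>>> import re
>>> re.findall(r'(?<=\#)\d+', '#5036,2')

['5036']

The positive lookaround only admits positions where the adjacent text matches; those characters stay outside the span.
Walking the string: at [1:5] → '5036'.
No capturing groups, so `findall` returns the 1 full match string.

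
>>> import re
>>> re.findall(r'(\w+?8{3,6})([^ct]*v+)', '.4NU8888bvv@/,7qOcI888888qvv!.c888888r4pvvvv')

[('4NU8888', 'bvv'), ('7qOcI888888', 'qvv'), ('c888888', 'r4pvvvv')]

This matches one or more of a word character (lazy), then 3 to 6 of the literal '8' (captured); then zero or more of any character except [ct], then one or more of a literal 'v' (captured).
Scanning left to right: at [1:11] match '4NU8888bvv', groups = ('4NU8888', 'bvv'); at [14:28] match '7qOcI888888qvv', groups = ('7qOcI888888', 'qvv'); at [30:44] match 'c888888r4pvvvv', groups = ('c888888', 'r4pvvvv').
`findall` packs the 2 group values into a tuple for every match.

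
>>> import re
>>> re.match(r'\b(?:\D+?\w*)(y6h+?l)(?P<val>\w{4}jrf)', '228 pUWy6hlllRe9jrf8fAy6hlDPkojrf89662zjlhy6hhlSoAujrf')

None

`re.match` only tries the pattern at the start of the string.
Here the pattern fails at index 0, so the call returns None.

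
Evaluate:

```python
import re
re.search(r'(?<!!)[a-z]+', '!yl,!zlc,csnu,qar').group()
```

`(?!…)`/`(?<!…)` only lets a position through if the neighbouring text does NOT match; no characters are consumed.
`search` walks the string left to right and returns the first match it finds.
The match spans [2:3] → 'l'.

'l'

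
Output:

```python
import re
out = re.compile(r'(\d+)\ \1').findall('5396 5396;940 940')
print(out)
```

`\1` has to match the exact text group 1 already captured.
Matches: at [0:9] match '5396 5396', group 1 = '5396'; at [10:17] match '940 940', group 1 = '940'.
With a single group, `findall` returns only what that group captured — 2 items.

['5396', '940']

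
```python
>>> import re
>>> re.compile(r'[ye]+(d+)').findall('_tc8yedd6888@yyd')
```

['dd', 'd']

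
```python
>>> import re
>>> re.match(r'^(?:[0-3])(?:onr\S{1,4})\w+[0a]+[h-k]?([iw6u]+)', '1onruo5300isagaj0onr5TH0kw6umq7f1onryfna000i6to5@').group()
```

'1onruo5300isagaj0onr5TH0kw6umq7f1onryfna000i6'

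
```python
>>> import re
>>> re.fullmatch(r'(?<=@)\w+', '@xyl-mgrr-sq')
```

For `fullmatch`, every character of the input must be accounted for by the pattern.
Here the pattern can't cover the whole string, so the call returns None.

None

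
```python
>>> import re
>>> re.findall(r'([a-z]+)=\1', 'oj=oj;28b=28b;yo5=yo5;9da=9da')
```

After group 1 captures some text, `\1` only succeeds where that same text appears again.
Walking the string: at [0:5] match 'oj=oj', group 1 = 'oj'.
One capturing group, so `findall` returns just the captured substring from the one match — 1 in all.

['oj']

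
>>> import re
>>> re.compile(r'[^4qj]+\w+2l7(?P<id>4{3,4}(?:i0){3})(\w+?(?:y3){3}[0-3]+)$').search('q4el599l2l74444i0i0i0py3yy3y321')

None

Pattern: one or more of any character except [4qj], then one or more of a word character, then the literal '2l7'; then 3 to 4 of the literal '4', then the literal 'i0' repeated 3 times (captured as 'id'); then one or more of a word character (lazy), then the literal 'y3' repeated 3 times, then one or more of a character in [0-3] (captured); then anchored at the end.
`search` walks the string left to right and returns the first match it finds.
Here nothing in the string fits, so the call returns None.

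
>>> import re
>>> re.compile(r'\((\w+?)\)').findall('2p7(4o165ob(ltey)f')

['ltey']

`findall` collects group 1 from the one match (1 total).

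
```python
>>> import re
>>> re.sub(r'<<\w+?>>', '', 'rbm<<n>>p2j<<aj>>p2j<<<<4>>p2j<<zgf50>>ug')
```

Matches: at [3:8] → '<<n>>'; at [11:17] → '<<aj>>'; at [22:27] → '<<4>>'; at [30:39] → '<<zgf50>>'.
Each match is replaced by ''.

'rbmp2jp2j<<p2jug'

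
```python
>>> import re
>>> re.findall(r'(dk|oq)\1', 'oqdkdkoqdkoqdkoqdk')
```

['dk']

After group 1 captures some text, `\1` only succeeds where that same text appears again.
Because there's exactly one group, `findall` drops the full match and keeps group 1 from the one hit.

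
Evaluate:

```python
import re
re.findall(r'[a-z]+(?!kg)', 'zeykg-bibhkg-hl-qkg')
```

The negative lookahead/lookbehind blocks any match where the forbidden context is present.
With no groups in the pattern, `findall` gives back each whole match — 4 here.

['zeykg', 'bibhkg', 'hl', 'qkg']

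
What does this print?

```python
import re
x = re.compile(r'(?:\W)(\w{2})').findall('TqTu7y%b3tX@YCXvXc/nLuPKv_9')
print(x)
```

The pattern matches a non-word character (non-capturing group); then exactly 2 of a word character (captured).
Walking the string: at [6:9] match '%b3', group 1 = 'b3'; at [11:14] match '@YC', group 1 = 'YC'; at [18:21] match '/nL', group 1 = 'nL'.
One capturing group, so `findall` returns just the captured substring from each match — 3 in all.

['b3', 'YC', 'nL']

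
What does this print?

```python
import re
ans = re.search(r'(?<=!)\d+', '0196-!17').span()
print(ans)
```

(6, 8)

The lookaround is zero-width — it requires the adjacent text to match without consuming it, so the asserted text isn't part of the match.
`re.search` tries every starting position until one works.
The match spans [6:8] → '17'.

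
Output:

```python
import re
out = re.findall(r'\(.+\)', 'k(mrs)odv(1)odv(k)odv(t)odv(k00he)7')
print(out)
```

['(mrs)odv(1)odv(k)odv(t)odv(k00he)']

`findall` yields the raw match text (1 of them) because the pattern has no groups.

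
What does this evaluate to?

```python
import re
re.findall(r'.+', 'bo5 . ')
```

['bo5 . ']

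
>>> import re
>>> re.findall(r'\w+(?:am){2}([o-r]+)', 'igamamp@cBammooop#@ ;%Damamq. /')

One capturing group, so `findall` returns just the captured substring from each match — 2 in all.

['p', 'q']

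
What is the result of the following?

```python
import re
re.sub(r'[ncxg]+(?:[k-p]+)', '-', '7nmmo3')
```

The pattern matches one or more of one of [ncxg]; then one or more of a character in [k-p] (non-capturing group).
Matches: at [1:5] → 'nmmo'.
Every occurrence is swapped for '-'.

'7-3'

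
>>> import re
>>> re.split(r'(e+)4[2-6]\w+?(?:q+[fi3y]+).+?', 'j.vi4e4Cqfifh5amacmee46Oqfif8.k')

Pattern: one or more of a literal 'e' (captured); then a literal '4', then a character in [2-6]; then one or more of a word character (lazy); then one or more of the literal 'q', then one or more of one of [fi3y] (non-capturing group); then one or more of any character (lazy).
The `?` after the quantifier makes it lazy — it takes as little as possible before letting the rest of the pattern try.
Matches to split on: at [19:29] → 'ee46Oqfif8'.
Because the pattern has a capturing group, `split` also inserts each captured text between the pieces.

['j.vi4e4Cqfifh5amacm', 'ee', '.k']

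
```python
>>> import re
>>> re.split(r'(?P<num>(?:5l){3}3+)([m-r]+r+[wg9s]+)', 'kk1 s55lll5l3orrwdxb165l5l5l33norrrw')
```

['kk1 s55lll5l3orrwdxb16', '5l5l5l33', 'norrrw', '']

Pattern: the literal '5l' repeated 3 times, then one or more of a literal '3' (captured as 'num'); then one or more of a character in [m-r], then one or more of the literal 'r', then one or more of one of [wg9s] (captured).
Matches to split on: at [22:36] → '5l5l5l33norrrw'.
`re.split` interleaves the captured-group text with the surrounding fragments.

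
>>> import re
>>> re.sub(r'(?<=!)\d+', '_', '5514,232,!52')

'5514,232,!_'

The lookaround is zero-width — it requires the adjacent text to match without consuming it, so the asserted text isn't part of the match.
Matches: at [10:12] → '52'.
Every occurrence is swapped for '_'.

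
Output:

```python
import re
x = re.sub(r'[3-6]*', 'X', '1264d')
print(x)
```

The pattern matches zero or more of a character in [3-6].
Matches: at [0:0] → ''; at [1:1] → ''; at [2:4] → '64'; at [4:4] → ''; at [5:5] → ''.
Each match is replaced by 'X'.

X1X2XXdX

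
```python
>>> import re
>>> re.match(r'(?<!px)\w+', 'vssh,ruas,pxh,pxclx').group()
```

`match` is anchored at position 0; if the pattern doesn't fit there, it returns None.
The match spans [0:4] → 'vssh'.

'vssh'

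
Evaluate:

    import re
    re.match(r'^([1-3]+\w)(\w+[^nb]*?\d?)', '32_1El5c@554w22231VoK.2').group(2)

'1El5c'

This matches anchored at the start of the string; then one or more of a character in [1-3], then a word character (captured); then one or more of a word character, then zero or more of any character except [nb] (lazy), then optionally a digit (captured).
With the lazy modifier that quantifier settles for the fewest repetitions that let the rest of the pattern succeed (the atoms after it are unaffected and can still be greedy).
`re.match` won't scan ahead — the pattern has to work from the very first character.
The match spans [0:8] → '32_1El5c'.
Captured: group 1 = '32_', group 2 = '1El5c'.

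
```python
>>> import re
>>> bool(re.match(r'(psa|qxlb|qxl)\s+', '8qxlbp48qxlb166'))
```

False

`match` is anchored at position 0; if the pattern doesn't fit there, it returns None.
Here the string doesn't start with a match, so the call returns None, and `bool(None)` is False.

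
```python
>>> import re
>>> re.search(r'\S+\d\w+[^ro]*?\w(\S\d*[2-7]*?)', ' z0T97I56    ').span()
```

The pattern matches one or more of a non-whitespace character; then a digit; then one or more of a word character; then zero or more of any character except [ro] (lazy), then a word character; then a non-whitespace character, then zero or more of a digit, then zero or more of a character in [2-7] (lazy) (captured).
`re.search` scans for the first position where the pattern succeeds.
The match spans [1:9] → 'z0T97I56'.
Captured: group 1 = '6'.

(1, 9)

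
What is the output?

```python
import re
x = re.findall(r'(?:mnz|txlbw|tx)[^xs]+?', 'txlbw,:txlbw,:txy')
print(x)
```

['txlbw,', 'txlbw,', 'txy']

The regex engine tests alternatives in the order written; an earlier branch that matches wins even if a later one would match more.
With no groups in the pattern, `findall` gives back each whole match — 3 here.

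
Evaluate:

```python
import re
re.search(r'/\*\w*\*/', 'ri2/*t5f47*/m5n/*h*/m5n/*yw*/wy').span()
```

Unlike `match`, `search` isn't anchored — it looks for the pattern anywhere in the string.
The match spans [3:12] → '/*t5f47*/'.

(3, 12)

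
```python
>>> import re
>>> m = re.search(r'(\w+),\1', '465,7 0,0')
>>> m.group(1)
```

'0'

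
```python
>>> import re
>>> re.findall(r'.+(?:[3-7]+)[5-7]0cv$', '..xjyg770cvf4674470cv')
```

['..xjyg770cvf4674470cv']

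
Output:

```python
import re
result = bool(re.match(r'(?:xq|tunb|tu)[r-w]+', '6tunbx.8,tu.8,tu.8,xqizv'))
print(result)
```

False

`re.match` won't scan ahead — the pattern has to work from the very first character.
Here the string doesn't start with a match, so the call returns None, and `bool(None)` is False.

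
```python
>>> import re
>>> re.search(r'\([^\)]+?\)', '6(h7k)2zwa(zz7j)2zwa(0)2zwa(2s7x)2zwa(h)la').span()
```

Unlike `match`, `search` isn't anchored — it looks for the pattern anywhere in the string.
The match spans [1:6] → '(h7k)'.

(1, 6)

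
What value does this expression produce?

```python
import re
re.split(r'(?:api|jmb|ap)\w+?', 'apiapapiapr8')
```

Alternation tries branches left to right and keeps the first one that lets the overall match succeed at that position.
Matches to split on: at [0:4] → 'apia'; at [5:9] → 'apia'.
Each match becomes a cut point; 3 segments remain.

['', 'p', 'pr8']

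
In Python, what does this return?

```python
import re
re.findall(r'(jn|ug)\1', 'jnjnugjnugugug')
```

['jn', 'ug']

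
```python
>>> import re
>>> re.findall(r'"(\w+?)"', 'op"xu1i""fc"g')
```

With a single group, `findall` returns only what that group captured — 2 items.

['xu1i', 'fc']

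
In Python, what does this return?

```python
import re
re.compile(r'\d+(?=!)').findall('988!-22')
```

The lookaround is zero-width — it requires the adjacent text to match without consuming it, so the asserted text isn't part of the match.
Matches: at [0:3] → '988'.
`findall` yields the raw match text (1 of them) because the pattern has no groups.

['988']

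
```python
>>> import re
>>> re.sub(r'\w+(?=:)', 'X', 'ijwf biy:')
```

'ijwf X:'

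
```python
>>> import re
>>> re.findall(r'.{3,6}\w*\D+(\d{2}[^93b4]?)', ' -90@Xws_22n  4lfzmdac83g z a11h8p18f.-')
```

The pattern matches 3 to 6 of any character; then zero or more of a word character, then one or more of a non-digit; then exactly 2 of a digit, then optionally any character except [93b4] (captured).
One capturing group, so `findall` returns just the captured substring from each match — 2 in all.

['22n', '11h']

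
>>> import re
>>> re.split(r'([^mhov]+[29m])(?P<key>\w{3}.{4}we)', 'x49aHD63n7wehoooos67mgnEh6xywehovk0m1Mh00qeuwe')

This matches one or more of any character except [mhov], then one of [29m] (captured); then exactly 3 of a word character, then exactly 4 of any character, then the literal 'we' (captured as 'key').
Matches to split on: at [0:12] → 'x49aHD63n7we'; at [17:30] → 's67mgnEh6xywe'.
`re.split` interleaves the captured-group text with the surrounding fragments.

['', 'x49', 'aHD63n7we', 'hoooo', 's67m', 'gnEh6xywe', 'hovk0m1Mh00qeuwe']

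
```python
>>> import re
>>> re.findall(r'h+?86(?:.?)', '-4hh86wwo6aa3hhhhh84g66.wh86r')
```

['hh86w', 'h86r']

Pattern: one or more of the literal 'h' (lazy), then the literal '86'; then optionally any character (non-capturing group).
Since nothing is captured, `findall` lists the 2 matched substrings directly.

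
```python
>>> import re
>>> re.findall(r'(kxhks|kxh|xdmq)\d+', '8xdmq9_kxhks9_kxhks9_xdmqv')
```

['xdmq', 'kxhks', 'kxhks']

Because there's exactly one group, `findall` drops the full match and keeps group 1 from each hit.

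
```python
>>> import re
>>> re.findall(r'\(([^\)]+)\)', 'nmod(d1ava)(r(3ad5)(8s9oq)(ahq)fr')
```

Scanning left to right: at [4:11] match '(d1ava)', group 1 = 'd1ava'; at [11:19] match '(r(3ad5)', group 1 = 'r(3ad5'; at [19:26] match '(8s9oq)', group 1 = '8s9oq'; at [26:31] match '(ahq)', group 1 = 'ahq'.
With a single group, `findall` returns only what that group captured — 4 items.

['d1ava', 'r(3ad5', '8s9oq', 'ahq']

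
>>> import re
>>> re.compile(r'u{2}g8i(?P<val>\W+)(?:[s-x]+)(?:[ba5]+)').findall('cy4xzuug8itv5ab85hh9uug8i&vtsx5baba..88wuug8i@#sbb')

['&', '@#']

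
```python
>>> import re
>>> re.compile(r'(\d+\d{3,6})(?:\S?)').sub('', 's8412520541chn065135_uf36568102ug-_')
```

'shnufg-_'

Each match is replaced by ''.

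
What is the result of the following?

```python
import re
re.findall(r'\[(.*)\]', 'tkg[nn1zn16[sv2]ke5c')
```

['nn1zn16[sv2']

Walking the string: at [3:16] match '[nn1zn16[sv2]', group 1 = 'nn1zn16[sv2'.
`findall` collects group 1 from the one match (1 total).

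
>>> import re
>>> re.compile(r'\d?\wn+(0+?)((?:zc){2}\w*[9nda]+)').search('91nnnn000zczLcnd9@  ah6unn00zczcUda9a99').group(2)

'zczcUda9a99'

The pattern matches optionally a digit, then a word character, then one or more of a literal 'n'; then one or more of a literal '0' (lazy) (captured); then the literal 'zc' repeated 2 times, then zero or more of a word character, then one or more of one of [9nda] (captured).
`search` walks the string left to right and returns the first match it finds.
The match spans [22:39] → '6unn00zczcUda9a99'.
Captured: group 1 = '00', group 2 = 'zczcUda9a99'.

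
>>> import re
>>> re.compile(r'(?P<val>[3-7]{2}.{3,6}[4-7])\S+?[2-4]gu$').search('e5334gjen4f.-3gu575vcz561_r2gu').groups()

Pattern: exactly 2 of a character in [3-7], then 3 to 6 of any character, then a character in [4-7] (captured as 'val'); then one or more of a non-whitespace character (lazy), then a character in [2-4], then the literal 'gu'; then anchored at the end.
Unlike `match`, `search` isn't anchored — it looks for the pattern anywhere in the string.
The match spans [1:30] → '5334gjen4f.-3gu575vcz561_r2gu'.
Captured: group 1 = '5334gjen4'.

('5334gjen4',)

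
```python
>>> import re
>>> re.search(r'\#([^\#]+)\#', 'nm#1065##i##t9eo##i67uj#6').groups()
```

('1065',)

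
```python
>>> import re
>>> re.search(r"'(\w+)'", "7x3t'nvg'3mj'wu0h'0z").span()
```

`re.search` scans for the first position where the pattern succeeds.
The match spans [4:9] → "'nvg'".
Captured: group 1 = 'nvg'.

(4, 9)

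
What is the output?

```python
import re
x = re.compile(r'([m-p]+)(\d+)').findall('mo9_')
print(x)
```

[('mo', '9')]

This matches one or more of a character in [m-p] (captured); then one or more of a digit (captured).
Multiple groups make `findall` return tuples — one 2-tuple for the one match.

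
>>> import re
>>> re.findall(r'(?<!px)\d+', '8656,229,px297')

`(?!…)`/`(?<!…)` only lets a position through if the neighbouring text does NOT match; no characters are consumed.
With no groups in the pattern, `findall` gives back each whole match — 3 here.

['8656', '229', '97']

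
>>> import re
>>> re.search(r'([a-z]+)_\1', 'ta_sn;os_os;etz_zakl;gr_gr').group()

A backreference is literal: `\1` must see the identical characters the first group matched.
The match spans [6:11] → 'os_os'.

'os_os'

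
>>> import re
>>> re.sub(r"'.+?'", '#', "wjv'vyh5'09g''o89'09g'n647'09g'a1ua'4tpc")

'wjv#09g#09g#09g#4tpc'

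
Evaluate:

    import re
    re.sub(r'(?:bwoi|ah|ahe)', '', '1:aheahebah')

'1:eeb'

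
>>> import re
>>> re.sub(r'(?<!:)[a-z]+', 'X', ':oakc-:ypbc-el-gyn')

':oX-:yX-X-X'

`(?!…)`/`(?<!…)` only lets a position through if the neighbouring text does NOT match; no characters are consumed.
Matches: at [2:5] → 'akc'; at [8:11] → 'pbc'; at [12:14] → 'el'; at [15:18] → 'gyn'.
Each match is replaced by 'X'.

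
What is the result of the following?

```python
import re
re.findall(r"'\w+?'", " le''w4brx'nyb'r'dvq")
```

Matches: at [4:11] → "'w4brx'"; at [14:17] → "'r'".
`findall` yields the raw match text (2 of them) because the pattern has no groups.

["'w4brx'", "'r'"]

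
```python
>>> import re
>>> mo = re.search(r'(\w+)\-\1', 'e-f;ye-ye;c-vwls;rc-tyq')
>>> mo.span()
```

The backreference `\1` re-matches whatever the first group consumed, character for character.
The match spans [4:9] → 'ye-ye'.

(4, 9)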